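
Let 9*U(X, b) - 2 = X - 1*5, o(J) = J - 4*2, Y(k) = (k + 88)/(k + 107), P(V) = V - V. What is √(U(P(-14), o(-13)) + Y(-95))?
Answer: I*√33/6 ≈ 0.95743*I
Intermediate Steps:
P(V) = 0
Y(k) = (88 + k)/(107 + k)
o(J) = -8 + J (o(J) = J - 8 = -8 + J)
U(X, b) = -⅓ + X/9 (U(X, b) = 2/9 + (X - 1*5)/9 = 2/9 + (X - 5)/9 = 2/9 + (-5 + X)/9 = 2/9 + (-5/9 + X/9) = -⅓ + X/9)
√(U(P(-14), o(-13)) + Y(-95)) = √((-⅓ + (⅑)*0) + (88 - 95)/(107 - 95)) = √((-⅓ + 0) - 7/12) = √(-⅓ + (1/12)*(-7)) = √(-⅓ - 7/12) = √(-11/12) = I*√33/6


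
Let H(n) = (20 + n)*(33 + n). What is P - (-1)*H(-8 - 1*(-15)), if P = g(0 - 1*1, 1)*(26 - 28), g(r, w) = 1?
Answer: 1078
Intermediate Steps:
P = -2 (P = 1*(26 - 28) = 1*(-2) = -2)
P - (-1)*H(-8 - 1*(-15)) = -2 - (-1)*(660 + (-8 - 1*(-15))**2 + 53*(-8 - 1*(-15))) = -2 - (-1)*(660 + (-8 + 15)**2 + 53*(-8 + 15)) = -2 - (-1)*(660 + 7**2 + 53*7) = -2 - (-1)*(660 + 49 + 371) = -2 - (-1)*1080 = -2 - 1*(-1080) = -2 + 1080 = 1078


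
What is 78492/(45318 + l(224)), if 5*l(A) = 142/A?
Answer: 43955520/25378151 ≈ 1.7320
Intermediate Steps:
l(A) = 142/(5*A) (l(A) = (142/A)/5 = 142/(5*A))
78492/(45318 + l(224)) = 78492/(45318 + (142/5)/224) = 78492/(45318 + (142/5)*(1/224)) = 78492/(45318 + 71/560) = 78492/(25378151/560) = 78492*(560/25378151) = 43955520/25378151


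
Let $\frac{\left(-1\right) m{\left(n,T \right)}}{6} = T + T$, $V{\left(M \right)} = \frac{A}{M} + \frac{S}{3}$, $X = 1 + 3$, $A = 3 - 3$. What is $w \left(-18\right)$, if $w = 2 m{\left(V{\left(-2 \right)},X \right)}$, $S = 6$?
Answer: $1728$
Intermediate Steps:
$A = 0$ ($A = 3 - 3 = 0$)
$X = 4$
$V{\left(M \right)} = 2$ ($V{\left(M \right)} = \frac{0}{M} + \frac{6}{3} = 0 + 6 \cdot \frac{1}{3} = 0 + 2 = 2$)
$m{\left(n,T \right)} = - 12 T$ ($m{\left(n,T \right)} = - 6 \left(T + T\right) = - 6 \cdot 2 T = - 12 T$)
$w = -96$ ($w = 2 \left(\left(-12\right) 4\right) = 2 \left(-48\right) = -96$)
$w \left(-18\right) = \left(-96\right) \left(-18\right) = 1728$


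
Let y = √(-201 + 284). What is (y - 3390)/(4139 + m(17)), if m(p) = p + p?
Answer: -1130/1391 + √83/4173 ≈ -0.81018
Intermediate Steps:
y = √83 ≈ 9.1104
m(p) = 2*p
(y - 3390)/(4139 + m(17)) = (√83 - 3390)/(4139 + 2*17) = (-3390 + √83)/(4139 + 34) = (-3390 + √83)/4173 = (-3390 + √83)*(1/4173) = -1130/1391 + √83/4173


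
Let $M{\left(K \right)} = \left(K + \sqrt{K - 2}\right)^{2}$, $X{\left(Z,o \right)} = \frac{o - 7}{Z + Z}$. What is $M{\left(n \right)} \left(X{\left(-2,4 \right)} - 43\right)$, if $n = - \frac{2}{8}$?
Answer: $\frac{5915}{64} + \frac{507 i}{16} \approx 92.422 + 31.688 i$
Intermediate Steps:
$X{\left(Z,o \right)} = \frac{-7 + o}{2 Z}$
$n = - \frac{1}{4}$ ($n = \left(-2\right) \frac{1}{8} = - \frac{1}{4} \approx -0.25$)
$M{\left(K \right)} = \left(K + \sqrt{-2 + K}\right)^{2}$
$M{\left(n \right)} \left(X{\left(-2,4 \right)} - 43\right) = \left(- \frac{1}{4} + \sqrt{-2 - \frac{1}{4}}\right)^{2} \left(\frac{-7 + 4}{2 \left(-2\right)} - 43\right) = \left(- \frac{1}{4} + \sqrt{- \frac{9}{4}}\right)^{2} \left(\frac{1}{2} \left(- \frac{1}{2}\right) \left(-3\right) - 43\right) = \left(- \frac{1}{4} + \frac{3 i}{2}\right)^{2} \left(\frac{3}{4} - 43\right) = \left(- \frac{1}{4} + \frac{3 i}{2}\right)^{2} \left(- \frac{169}{4}\right) = - \frac{169 \left(- \frac{1}{4} + \frac{3 i}{2}\right)^{2}}{4}$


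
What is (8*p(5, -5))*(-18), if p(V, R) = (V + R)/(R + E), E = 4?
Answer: 0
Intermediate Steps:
p(V, R) = (R + V)/(4 + R) (p(V, R) = (V + R)/(R + 4) = (R + V)/(4 + R))
(8*p(5, -5))*(-18) = (8*((-5 + 5)/(4 - 5)))*(-18) = (8*(0/(-1)))*(-18) = (8*(-1*0))*(-18) = (8*0)*(-18) = 0*(-18) = 0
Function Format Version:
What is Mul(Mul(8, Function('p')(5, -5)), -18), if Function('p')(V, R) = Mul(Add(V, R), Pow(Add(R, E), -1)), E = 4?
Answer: 0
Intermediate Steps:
Function('p')(V, R) = Mul(Pow(Add(4, R), -1), Add(R, V)) (Function('p')(V, R) = Mul(Add(V, R), Pow(Add(R, 4), -1)) = Mul(Add(R, V), Pow(Add(4, R), -1)) = Mul(Pow(Add(4, R), -1), Add(R, V)))
Mul(Mul(8, Function('p')(5, -5)), -18) = Mul(Mul(8, Mul(Pow(Add(4, -5), -1), Add(-5, 5))), -18) = Mul(Mul(8, Mul(Pow(-1, -1), 0)), -18) = Mul(Mul(8, Mul(-1, 0)), -18) = Mul(Mul(8, 0), -18) = Mul(0, -18) = 0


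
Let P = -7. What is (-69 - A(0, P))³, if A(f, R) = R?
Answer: -238328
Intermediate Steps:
(-69 - A(0, P))³ = (-69 - 1*(-7))³ = (-69 + 7)³ = (-62)³ = -238328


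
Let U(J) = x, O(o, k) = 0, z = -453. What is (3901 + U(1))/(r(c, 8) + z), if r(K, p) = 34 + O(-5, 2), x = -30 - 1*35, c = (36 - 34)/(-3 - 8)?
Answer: -3836/419 ≈ -9.1551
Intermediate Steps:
c = -2/11 (c = 2/(-11) = 2*(-1/11) = -2/11 ≈ -0.18182)
x = -65 (x = -30 - 35 = -65)
U(J) = -65
r(K, p) = 34 (r(K, p) = 34 + 0 = 34)
(3901 + U(1))/(r(c, 8) + z) = (3901 - 65)/(34 - 453) = 3836/(-419) = 3836*(-1/419) = -3836/419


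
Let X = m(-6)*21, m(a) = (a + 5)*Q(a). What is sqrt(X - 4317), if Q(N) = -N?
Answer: I*sqrt(4443) ≈ 66.656*I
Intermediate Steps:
m(a) = -a*(5 + a) (m(a) = (a + 5)*(-a) = (5 + a)*(-a) = -a*(5 + a))
X = -126 (X = -1*(-6)*(5 - 6)*21 = -1*(-6)*(-1)*21 = -6*21 = -126)
sqrt(X - 4317) = sqrt(-126 - 4317) = sqrt(-4443) = I*sqrt(4443)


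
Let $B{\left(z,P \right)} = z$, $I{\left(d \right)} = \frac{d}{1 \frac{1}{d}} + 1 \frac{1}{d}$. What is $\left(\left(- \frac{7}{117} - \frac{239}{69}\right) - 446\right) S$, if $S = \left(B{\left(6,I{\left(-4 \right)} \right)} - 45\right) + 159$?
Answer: $- \frac{48386720}{897} \approx -53943.0$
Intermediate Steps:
$I{\left(d \right)} = \frac{1}{d} + d^{2}$ ($I{\left(d \right)} = \frac{d}{\frac{1}{d}} + \frac{1}{d} = d d + \frac{1}{d} = d^{2} + \frac{1}{d} = \frac{1}{d} + d^{2}$)
$S = 120$ ($S = \left(6 - 45\right) + 159 = -39 + 159 = 120$)
$\left(\left(- \frac{7}{117} - \frac{239}{69}\right) - 446\right) S = \left(\left(- \frac{7}{117} - \frac{239}{69}\right) - 446\right) 120 = \left(- \frac{9482}{2691} - 446\right) 120 = \left(- \frac{1209668}{2691}\right) 120 = - \frac{48386720}{897}$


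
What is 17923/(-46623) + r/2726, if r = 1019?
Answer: -1349261/127094298 ≈ -0.010616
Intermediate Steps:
17923/(-46623) + r/2726 = 17923/(-46623) + 1019/2726 = 17923*(-1/46623) + 1019*(1/2726) = -17923/46623 + 1019/2726 = -1349261/127094298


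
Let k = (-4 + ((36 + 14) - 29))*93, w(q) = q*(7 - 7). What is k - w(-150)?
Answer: 1581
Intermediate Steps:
w(q) = 0 (w(q) = q*0 = 0)
k = 1581 (k = (-4 + (50 - 29))*93 = (-4 + 21)*93 = 17*93 = 1581)
k - w(-150) = 1581 - 1*0 = 1581 + 0 = 1581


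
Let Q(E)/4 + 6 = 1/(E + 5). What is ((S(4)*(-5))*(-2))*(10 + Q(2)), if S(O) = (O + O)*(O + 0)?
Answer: -30080/7 ≈ -4297.1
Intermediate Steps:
Q(E) = -24 + 4/(5 + E) (Q(E) = -24 + 4/(E + 5) = -24 + 4/(5 + E))
S(O) = 2*O² (S(O) = (2*O)*O = 2*O²)
((S(4)*(-5))*(-2))*(10 + Q(2)) = (((2*4²)*(-5))*(-2))*(10 + 4*(-29 - 6*2)/(5 + 2)) = (((2*16)*(-5))*(-2))*(10 + 4*(-29 - 12)/7) = ((32*(-5))*(-2))*(10 + 4*(⅐)*(-41)) = (-160*(-2))*(10 - 164/7) = 320*(-94/7) = -30080/7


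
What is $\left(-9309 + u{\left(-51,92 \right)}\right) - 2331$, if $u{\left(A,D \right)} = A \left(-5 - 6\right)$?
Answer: $-11079$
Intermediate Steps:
$u{\left(A,D \right)} = - 11 A$ ($u{\left(A,D \right)} = A \left(-11\right) = - 11 A$)
$\left(-9309 + u{\left(-51,92 \right)}\right) - 2331 = \left(-9309 - -561\right) - 2331 = \left(-9309 + 561\right) - 2331 = -8748 - 2331 = -11079$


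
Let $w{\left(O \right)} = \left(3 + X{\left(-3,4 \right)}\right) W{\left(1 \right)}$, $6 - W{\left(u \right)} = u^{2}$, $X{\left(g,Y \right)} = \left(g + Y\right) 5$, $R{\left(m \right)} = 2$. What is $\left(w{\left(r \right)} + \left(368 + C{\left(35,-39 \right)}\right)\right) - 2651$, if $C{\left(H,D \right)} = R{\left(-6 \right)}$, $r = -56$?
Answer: $-2241$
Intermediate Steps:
$C{\left(H,D \right)} = 2$
$X{\left(g,Y \right)} = 5 Y + 5 g$ ($X{\left(g,Y \right)} = \left(Y + g\right) 5 = 5 Y + 5 g$)
$W{\left(u \right)} = 6 - u^{2}$
$w{\left(O \right)} = 40$ ($w{\left(O \right)} = \left(3 + \left(5 \cdot 4 + 5 \left(-3\right)\right)\right) \left(6 - 1^{2}\right) = \left(3 + \left(20 - 15\right)\right) \left(6 - 1\right) = \left(3 + 5\right) \left(6 - 1\right) = 8 \cdot 5 = 40$)
$\left(w{\left(r \right)} + \left(368 + C{\left(35,-39 \right)}\right)\right) - 2651 = \left(40 + \left(368 + 2\right)\right) - 2651 = \left(40 + 370\right) - 2651 = 410 - 2651 = -2241$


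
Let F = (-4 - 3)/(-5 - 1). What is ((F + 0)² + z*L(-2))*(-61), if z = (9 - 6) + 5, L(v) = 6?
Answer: -108397/36 ≈ -3011.0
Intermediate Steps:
F = 7/6 (F = -7/(-6) = -7*(-⅙) = 7/6 ≈ 1.1667)
z = 8 (z = 3 + 5 = 8)
((F + 0)² + z*L(-2))*(-61) = ((7/6 + 0)² + 8*6)*(-61) = ((7/6)² + 48)*(-61) = (49/36 + 48)*(-61) = (1777/36)*(-61) = -108397/36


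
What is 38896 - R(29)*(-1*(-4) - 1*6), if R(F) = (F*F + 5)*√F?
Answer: 38896 + 1692*√29 ≈ 48008.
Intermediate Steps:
R(F) = √F*(5 + F²) (R(F) = (F² + 5)*√F = (5 + F²)*√F = √F*(5 + F²))
38896 - R(29)*(-1*(-4) - 1*6) = 38896 - √29*(5 + 29²)*(-1*(-4) - 1*6) = 38896 - √29*(5 + 841)*(4 - 6) = 38896 - √29*846*(-2) = 38896 - 846*√29*(-2) = 38896 - (-1692)*√29 = 38896 + 1692*√29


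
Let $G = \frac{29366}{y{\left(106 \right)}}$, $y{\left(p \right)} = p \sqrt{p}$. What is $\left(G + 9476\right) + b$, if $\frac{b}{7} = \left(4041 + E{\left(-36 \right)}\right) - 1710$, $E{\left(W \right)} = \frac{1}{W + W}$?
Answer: $\frac{1857089}{72} + \frac{14683 \sqrt{106}}{5618} \approx 25820.0$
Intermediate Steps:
$E{\left(W \right)} = \frac{1}{2 W}$
$y{\left(p \right)} = p^{\frac{3}{2}}$
$b = \frac{1174817}{72}$ ($b = 7 \left(\left(4041 + \frac{1}{2 \left(-36\right)}\right) - 1710\right) = 7 \left(\left(4041 + \frac{1}{2} \left(- \frac{1}{36}\right)\right) - 1710\right) = 7 \left(\left(4041 - \frac{1}{72}\right) - 1710\right) = 7 \left(\frac{290951}{72} - 1710\right) = 7 \cdot \frac{167831}{72} = \frac{1174817}{72} \approx 16317.0$)
$G = \frac{14683 \sqrt{106}}{5618}$ ($G = \frac{29366}{106^{\frac{3}{2}}} = \frac{29366}{106 \sqrt{106}} = 29366 \frac{\sqrt{106}}{11236} = \frac{14683 \sqrt{106}}{5618} \approx 26.908$)
$\left(G + 9476\right) + b = \left(\frac{14683 \sqrt{106}}{5618} + 9476\right) + \frac{1174817}{72} = \left(9476 + \frac{14683 \sqrt{106}}{5618}\right) + \frac{1174817}{72} = \frac{1857089}{72} + \frac{14683 \sqrt{106}}{5618}$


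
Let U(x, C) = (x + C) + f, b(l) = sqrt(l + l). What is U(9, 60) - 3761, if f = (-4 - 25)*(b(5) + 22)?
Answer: -4330 - 29*sqrt(10) ≈ -4421.7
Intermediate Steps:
b(l) = sqrt(2)*sqrt(l) (b(l) = sqrt(2*l) = sqrt(2)*sqrt(l))
f = -638 - 29*sqrt(10) (f = (-4 - 25)*(sqrt(2)*sqrt(5) + 22) = -29*(sqrt(10) + 22) = -29*(22 + sqrt(10)) = -638 - 29*sqrt(10) ≈ -729.71)
U(x, C) = -638 + C + x - 29*sqrt(10) (U(x, C) = (x + C) + (-638 - 29*sqrt(10)) = (C + x) + (-638 - 29*sqrt(10)) = -638 + C + x - 29*sqrt(10))
U(9, 60) - 3761 = (-638 + 60 + 9 - 29*sqrt(10)) - 3761 = (-569 - 29*sqrt(10)) - 3761 = -4330 - 29*sqrt(10)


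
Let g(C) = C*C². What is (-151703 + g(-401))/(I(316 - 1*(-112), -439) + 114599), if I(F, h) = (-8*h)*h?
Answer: 64632904/1427169 ≈ 45.287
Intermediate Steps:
g(C) = C³
I(F, h) = -8*h²
(-151703 + g(-401))/(I(316 - 1*(-112), -439) + 114599) = (-151703 + (-401)³)/(-8*(-439)² + 114599) = (-151703 - 64481201)/(-8*192721 + 114599) = -64632904/(-1541768 + 114599) = -64632904/(-1427169) = -64632904*(-1/1427169) = 64632904/1427169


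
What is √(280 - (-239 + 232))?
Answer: √287 ≈ 16.941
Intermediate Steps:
√(280 - (-239 + 232)) = √(280 - 1*(-7)) = √(280 + 7) = √287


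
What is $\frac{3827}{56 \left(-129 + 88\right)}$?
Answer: $- \frac{3827}{2296} \approx -1.6668$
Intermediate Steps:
$\frac{3827}{56 \left(-129 + 88\right)} = \frac{3827}{56 \left(-41\right)} = \frac{3827}{-2296} = 3827 \left(- \frac{1}{2296}\right) = - \frac{3827}{2296}$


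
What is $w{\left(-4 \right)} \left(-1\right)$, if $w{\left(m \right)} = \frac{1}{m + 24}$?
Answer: $- \frac{1}{20} \approx -0.05$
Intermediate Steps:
$w{\left(m \right)} = \frac{1}{24 + m}$
$w{\left(-4 \right)} \left(-1\right) = \frac{1}{24 - 4} \left(-1\right) = \frac{1}{20} \left(-1\right) = - \frac{1}{20}$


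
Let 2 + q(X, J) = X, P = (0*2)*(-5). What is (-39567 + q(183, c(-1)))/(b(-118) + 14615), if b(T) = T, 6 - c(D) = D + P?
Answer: -39386/14497 ≈ -2.7168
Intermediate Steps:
P = 0 (P = 0*(-5) = 0)
c(D) = 6 - D (c(D) = 6 - (D + 0) = 6 - D)
q(X, J) = -2 + X
(-39567 + q(183, c(-1)))/(b(-118) + 14615) = (-39567 + (-2 + 183))/(-118 + 14615) = (-39567 + 181)/14497 = -39386*1/14497 = -39386/14497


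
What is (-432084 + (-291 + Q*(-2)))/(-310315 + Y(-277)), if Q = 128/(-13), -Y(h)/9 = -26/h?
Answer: 1556911463/1117447357 ≈ 1.3933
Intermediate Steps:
Y(h) = 234/h (Y(h) = -(-234)/h = 234/h)
Q = -128/13 (Q = 128*(-1/13) = -128/13 ≈ -9.8462)
(-432084 + (-291 + Q*(-2)))/(-310315 + Y(-277)) = (-432084 + (-291 - 128/13*(-2)))/(-310315 + 234/(-277)) = (-432084 + (-291 + 256/13))/(-310315 + 234*(-1/277)) = (-432084 - 3527/13)/(-310315 - 234/277) = -5620619/(13*(-85957489/277)) = -5620619/13*(-277/85957489) = 1556911463/1117447357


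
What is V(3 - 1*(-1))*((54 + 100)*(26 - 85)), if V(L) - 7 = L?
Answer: -99946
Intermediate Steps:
V(L) = 7 + L
V(3 - 1*(-1))*((54 + 100)*(26 - 85)) = (7 + (3 - 1*(-1)))*((54 + 100)*(26 - 85)) = (7 + (3 + 1))*(154*(-59)) = (7 + 4)*(-9086) = 11*(-9086) = -99946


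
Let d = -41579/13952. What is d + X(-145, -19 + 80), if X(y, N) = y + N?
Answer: -1213547/13952 ≈ -86.980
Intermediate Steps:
X(y, N) = N + y
d = -41579/13952 (d = -41579*1/13952 = -41579/13952 ≈ -2.9801)
d + X(-145, -19 + 80) = -41579/13952 + ((-19 + 80) - 145) = -41579/13952 + (61 - 145) = -41579/13952 - 84 = -1213547/13952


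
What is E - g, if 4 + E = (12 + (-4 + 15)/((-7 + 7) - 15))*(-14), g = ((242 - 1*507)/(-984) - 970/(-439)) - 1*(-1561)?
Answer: -3726251347/2159880 ≈ -1725.2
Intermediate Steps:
g = 675385351/431976 (g = ((242 - 507)*(-1/984) - 970*(-1/439)) + 1561 = (-265*(-1/984) + 970/439) + 1561 = (265/984 + 970/439) + 1561 = 1070815/431976 + 1561 = 675385351/431976 ≈ 1563.5)
E = -2426/15 (E = -4 + (12 + (-4 + 15)/((-7 + 7) - 15))*(-14) = -4 + (12 + 11/(0 - 15))*(-14) = -4 + (12 + 11/(-15))*(-14) = -4 + (12 + 11*(-1/15))*(-14) = -4 + (12 - 11/15)*(-14) = -4 + (169/15)*(-14) = -4 - 2366/15 = -2426/15 ≈ -161.73)
E - g = -2426/15 - 1*675385351/431976 = -2426/15 - 675385351/431976 = -3726251347/2159880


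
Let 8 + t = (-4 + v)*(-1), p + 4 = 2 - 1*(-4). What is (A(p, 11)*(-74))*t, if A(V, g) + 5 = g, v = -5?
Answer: -444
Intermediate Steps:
p = 2 (p = -4 + (2 - 1*(-4)) = -4 + (2 + 4) = -4 + 6 = 2)
A(V, g) = -5 + g
t = 1 (t = -8 + (-4 - 5)*(-1) = -8 - 9*(-1) = -8 + 9 = 1)
(A(p, 11)*(-74))*t = ((-5 + 11)*(-74))*1 = (6*(-74))*1 = -444*1 = -444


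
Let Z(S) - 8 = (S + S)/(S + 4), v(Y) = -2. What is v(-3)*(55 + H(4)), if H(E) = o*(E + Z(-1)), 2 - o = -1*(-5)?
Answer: -42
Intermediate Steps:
Z(S) = 8 + 2*S/(4 + S) (Z(S) = 8 + (S + S)/(S + 4) = 8 + (2*S)/(4 + S) = 8 + 2*S/(4 + S))
o = -3 (o = 2 - (-1)*(-5) = 2 - 1*5 = 2 - 5 = -3)
H(E) = -22 - 3*E (H(E) = -3*(E + 2*(16 + 5*(-1))/(4 - 1)) = -3*(E + 2*(16 - 5)/3) = -3*(E + 2*(⅓)*11) = -3*(E + 22/3) = -3*(22/3 + E) = -22 - 3*E)
v(-3)*(55 + H(4)) = -2*(55 + (-22 - 3*4)) = -2*(55 + (-22 - 12)) = -2*(55 - 34) = -2*21 = -42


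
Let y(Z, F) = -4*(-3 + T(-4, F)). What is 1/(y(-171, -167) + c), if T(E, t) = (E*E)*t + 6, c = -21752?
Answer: -1/11076 ≈ -9.0285e-5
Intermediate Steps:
T(E, t) = 6 + t*E² (T(E, t) = E²*t + 6 = t*E² + 6 = 6 + t*E²)
y(Z, F) = -12 - 64*F (y(Z, F) = -4*(-3 + (6 + F*(-4)²)) = -4*(-3 + (6 + F*16)) = -4*(-3 + (6 + 16*F)) = -4*(3 + 16*F) = -12 - 64*F)
1/(y(-171, -167) + c) = 1/((-12 - 64*(-167)) - 21752) = 1/((-12 + 10688) - 21752) = 1/(10676 - 21752) = 1/(-11076) = -1/11076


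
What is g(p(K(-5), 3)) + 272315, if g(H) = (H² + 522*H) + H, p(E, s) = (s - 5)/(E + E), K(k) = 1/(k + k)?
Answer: 277645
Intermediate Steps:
K(k) = 1/(2*k)
p(E, s) = (-5 + s)/(2*E) (p(E, s) = (-5 + s)/((2*E)) = (-5 + s)*(1/(2*E)) = (-5 + s)/(2*E))
g(H) = H² + 523*H
g(p(K(-5), 3)) + 272315 = ((-5 + 3)/(2*(((½)/(-5)))))*(523 + (-5 + 3)/(2*(((½)/(-5))))) + 272315 = ((½)*(-2)/((½)*(-⅕)))*(523 + (½)*(-2)/((½)*(-⅕))) + 272315 = ((½)*(-2)/(-⅒))*(523 + (½)*(-2)/(-⅒)) + 272315 = ((½)*(-10)*(-2))*(523 + (½)*(-10)*(-2)) + 272315 = 10*(523 + 10) + 272315 = 10*533 + 272315 = 5330 + 272315 = 277645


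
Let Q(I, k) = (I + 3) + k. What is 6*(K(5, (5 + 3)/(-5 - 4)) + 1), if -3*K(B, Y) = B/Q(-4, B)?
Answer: 7/2 ≈ 3.5000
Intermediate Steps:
Q(I, k) = 3 + I + k (Q(I, k) = (3 + I) + k = 3 + I + k)
K(B, Y) = -B/(3*(-1 + B)) (K(B, Y) = -B/(3*(3 - 4 + B)) = -B/(3*(-1 + B)))
6*(K(5, (5 + 3)/(-5 - 4)) + 1) = 6*(-1*5/(-3 + 3*5) + 1) = 6*(-1*5/(-3 + 15) + 1) = 6*(-1*5/12 + 1) = 6*(-1*5*1/12 + 1) = 6*(-5/12 + 1) = 6*(7/12) = 7/2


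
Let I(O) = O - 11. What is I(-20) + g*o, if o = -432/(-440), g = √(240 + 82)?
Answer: -31 + 54*√322/55 ≈ -13.382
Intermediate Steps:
g = √322 ≈ 17.944
o = 54/55 (o = -432*(-1/440) = 54/55 ≈ 0.98182)
I(O) = -11 + O
I(-20) + g*o = (-11 - 20) + √322*(54/55) = -31 + 54*√322/55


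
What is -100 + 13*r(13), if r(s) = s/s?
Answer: -87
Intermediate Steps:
r(s) = 1
-100 + 13*r(13) = -100 + 13*1 = -100 + 13 = -87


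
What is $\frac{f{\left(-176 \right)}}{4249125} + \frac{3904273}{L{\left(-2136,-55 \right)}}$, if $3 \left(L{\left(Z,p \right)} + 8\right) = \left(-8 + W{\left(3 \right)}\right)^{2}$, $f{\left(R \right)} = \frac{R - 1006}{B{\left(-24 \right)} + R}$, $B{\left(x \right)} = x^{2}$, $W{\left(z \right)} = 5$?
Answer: $- \frac{221196586815197}{283275000} \approx -7.8086 \cdot 10^{5}$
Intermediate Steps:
$f{\left(R \right)} = \frac{-1006 + R}{576 + R}$ ($f{\left(R \right)} = \frac{R - 1006}{\left(-24\right)^{2} + R} = \frac{-1006 + R}{576 + R}$)
$L{\left(Z,p \right)} = -5$ ($L{\left(Z,p \right)} = -8 + \frac{\left(-8 + 5\right)^{2}}{3} = -8 + \frac{\left(-3\right)^{2}}{3} = -8 + \frac{1}{3} \cdot 9 = -8 + 3 = -5$)
$\frac{f{\left(-176 \right)}}{4249125} + \frac{3904273}{L{\left(-2136,-55 \right)}} = \frac{\frac{1}{576 - 176} \left(-1006 - 176\right)}{4249125} + \frac{3904273}{-5} = \frac{1}{400} \left(-1182\right) \frac{1}{4249125} + 3904273 \left(- \frac{1}{5}\right) = \frac{1}{400} \left(-1182\right) \frac{1}{4249125} - \frac{3904273}{5} = \left(- \frac{591}{200}\right) \frac{1}{4249125} - \frac{3904273}{5} = - \frac{197}{283275000} - \frac{3904273}{5} = - \frac{221196586815197}{283275000}$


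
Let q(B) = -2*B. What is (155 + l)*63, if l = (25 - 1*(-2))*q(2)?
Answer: 2961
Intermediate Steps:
l = -108 (l = (25 - 1*(-2))*(-2*2) = (25 + 2)*(-4) = 27*(-4) = -108)
(155 + l)*63 = (155 - 108)*63 = 47*63 = 2961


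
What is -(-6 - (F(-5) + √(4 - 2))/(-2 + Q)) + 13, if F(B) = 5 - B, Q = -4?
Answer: 52/3 - √2/6 ≈ 17.098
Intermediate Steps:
-(-6 - (F(-5) + √(4 - 2))/(-2 + Q)) + 13 = -(-6 - ((5 - 1*(-5)) + √(4 - 2))/(-2 - 4)) + 13 = -(-6 - ((5 + 5) + √2)/(-6)) + 13 = -(-6 - (10 + √2)*(-1)/6) + 13 = -(-6 - (-5/3 - √2/6)) + 13 = -(-6 + (5/3 + √2/6)) + 13 = -(-13/3 + √2/6) + 13 = (13/3 - √2/6) + 13 = 52/3 - √2/6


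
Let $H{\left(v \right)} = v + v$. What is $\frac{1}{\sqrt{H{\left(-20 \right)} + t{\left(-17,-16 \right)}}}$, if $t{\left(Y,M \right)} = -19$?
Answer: $- \frac{i \sqrt{59}}{59} \approx - 0.13019 i$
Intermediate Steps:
$H{\left(v \right)} = 2 v$
$\frac{1}{\sqrt{H{\left(-20 \right)} + t{\left(-17,-16 \right)}}} = \frac{1}{\sqrt{2 \left(-20\right) - 19}} = \frac{1}{\sqrt{-40 - 19}} = \frac{1}{\sqrt{-59}} = \frac{1}{i \sqrt{59}} = - \frac{i \sqrt{59}}{59}$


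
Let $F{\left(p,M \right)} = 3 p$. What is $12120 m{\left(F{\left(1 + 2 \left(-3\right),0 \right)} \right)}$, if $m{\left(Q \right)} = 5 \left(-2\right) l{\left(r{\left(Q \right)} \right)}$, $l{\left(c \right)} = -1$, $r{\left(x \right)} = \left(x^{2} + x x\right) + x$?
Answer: $121200$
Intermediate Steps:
$r{\left(x \right)} = x + 2 x^{2}$ ($r{\left(x \right)} = \left(x^{2} + x^{2}\right) + x = 2 x^{2} + x = x + 2 x^{2}$)
$m{\left(Q \right)} = 10$ ($m{\left(Q \right)} = 5 \left(-2\right) \left(-1\right) = \left(-10\right) \left(-1\right) = 10$)
$12120 m{\left(F{\left(1 + 2 \left(-3\right),0 \right)} \right)} = 12120 \cdot 10 = 121200$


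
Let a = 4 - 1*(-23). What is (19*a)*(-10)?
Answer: -5130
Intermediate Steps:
a = 27 (a = 4 + 23 = 27)
(19*a)*(-10) = (19*27)*(-10) = 513*(-10) = -5130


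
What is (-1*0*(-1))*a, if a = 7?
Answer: 0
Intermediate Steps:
(-1*0*(-1))*a = (-1*0*(-1))*7 = (0*(-1))*7 = 0*7 = 0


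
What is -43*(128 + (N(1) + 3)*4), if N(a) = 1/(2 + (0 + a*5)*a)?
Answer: -42312/7 ≈ -6044.6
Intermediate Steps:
N(a) = 1/(2 + 5*a²) (N(a) = 1/(2 + (0 + 5*a)*a) = 1/(2 + (5*a)*a) = 1/(2 + 5*a²))
-43*(128 + (N(1) + 3)*4) = -43*(128 + (1/(2 + 5*1²) + 3)*4) = -43*(128 + (1/(2 + 5*1) + 3)*4) = -43*(128 + (1/(2 + 5) + 3)*4) = -43*(128 + (1/7 + 3)*4) = -43*(128 + (⅐ + 3)*4) = -43*(128 + (22/7)*4) = -43*(128 + 88/7) = -43*984/7 = -42312/7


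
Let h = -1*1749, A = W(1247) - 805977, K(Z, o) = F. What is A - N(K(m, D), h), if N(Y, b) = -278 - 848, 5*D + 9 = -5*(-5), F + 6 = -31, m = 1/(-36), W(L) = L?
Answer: -803604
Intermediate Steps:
m = -1/36 ≈ -0.027778
F = -37 (F = -6 - 31 = -37)
D = 16/5 (D = -9/5 + (-5*(-5))/5 = -9/5 + (⅕)*25 = -9/5 + 5 = 16/5 ≈ 3.2000)
K(Z, o) = -37
A = -804730 (A = 1247 - 805977 = -804730)
h = -1749
N(Y, b) = -1126
A - N(K(m, D), h) = -804730 - 1*(-1126) = -804730 + 1126 = -803604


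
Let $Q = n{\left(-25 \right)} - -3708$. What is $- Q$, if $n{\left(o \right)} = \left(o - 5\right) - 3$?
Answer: $-3675$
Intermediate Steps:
$n{\left(o \right)} = -8 + o$ ($n{\left(o \right)} = \left(o - 5\right) - 3 = \left(-5 + o\right) - 3 = -8 + o$)
$Q = 3675$ ($Q = \left(-8 - 25\right) - -3708 = -33 + 3708 = 3675$)
$- Q = \left(-1\right) 3675 = -3675$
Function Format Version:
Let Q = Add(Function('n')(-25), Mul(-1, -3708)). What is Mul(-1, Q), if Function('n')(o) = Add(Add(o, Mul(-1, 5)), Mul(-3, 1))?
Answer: -3675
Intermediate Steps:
Function('n')(o) = Add(-8, o) (Function('n')(o) = Add(Add(o, -5), -3) = Add(Add(-5, o), -3) = Add(-8, o))
Q = 3675 (Q = Add(Add(-8, -25), Mul(-1, -3708)) = Add(-33, 3708) = 3675)
Mul(-1, Q) = Mul(-1, 3675) = -3675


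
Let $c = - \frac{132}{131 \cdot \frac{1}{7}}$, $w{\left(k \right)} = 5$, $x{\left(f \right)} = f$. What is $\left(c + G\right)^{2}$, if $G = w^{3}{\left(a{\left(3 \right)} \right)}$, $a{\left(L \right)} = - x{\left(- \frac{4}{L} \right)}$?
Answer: $\frac{238733401}{17161} \approx 13911.0$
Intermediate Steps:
$a{\left(L \right)} = \frac{4}{L}$ ($a{\left(L \right)} = - \frac{-4}{L} = \frac{4}{L}$)
$c = - \frac{924}{131}$ ($c = - \frac{132}{131 \cdot \frac{1}{7}} = - \frac{132}{\frac{131}{7}} = \left(-132\right) \frac{7}{131} = - \frac{924}{131} \approx -7.0534$)
$G = 125$ ($G = 5^{3} = 125$)
$\left(c + G\right)^{2} = \left(- \frac{924}{131} + 125\right)^{2} = \left(\frac{15451}{131}\right)^{2} = \frac{238733401}{17161}$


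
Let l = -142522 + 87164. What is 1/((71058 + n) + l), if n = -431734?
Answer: -1/416034 ≈ -2.4036e-6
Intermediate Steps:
l = -55358
1/((71058 + n) + l) = 1/((71058 - 431734) - 55358) = 1/(-360676 - 55358) = 1/(-416034) = -1/416034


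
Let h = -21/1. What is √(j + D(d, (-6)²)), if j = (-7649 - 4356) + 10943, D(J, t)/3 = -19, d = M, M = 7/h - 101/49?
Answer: I*√1119 ≈ 33.451*I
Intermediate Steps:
h = -21 (h = -21*1 = -21)
M = -352/147 (M = 7/(-21) - 101/49 = 7*(-1/21) - 101*1/49 = -⅓ - 101/49 = -352/147 ≈ -2.3946)
d = -352/147 ≈ -2.3946
D(J, t) = -57 (D(J, t) = 3*(-19) = -57)
j = -1062 (j = -12005 + 10943 = -1062)
√(j + D(d, (-6)²)) = √(-1062 - 57) = √(-1119) = I*√1119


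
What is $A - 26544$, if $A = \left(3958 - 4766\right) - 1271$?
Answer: $-28623$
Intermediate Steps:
$A = -2079$ ($A = -808 - 1271 = -2079$)
$A - 26544 = -2079 - 26544 = -28623$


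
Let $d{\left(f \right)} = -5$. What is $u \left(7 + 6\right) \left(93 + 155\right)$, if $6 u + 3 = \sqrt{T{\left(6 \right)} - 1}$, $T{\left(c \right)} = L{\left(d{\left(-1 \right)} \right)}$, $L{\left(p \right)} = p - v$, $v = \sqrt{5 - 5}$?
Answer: $-1612 + \frac{1612 i \sqrt{6}}{3} \approx -1612.0 + 1316.2 i$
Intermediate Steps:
$v = 0$ ($v = \sqrt{0} = 0$)
$L{\left(p \right)} = p$ ($L{\left(p \right)} = p - 0 = p + 0 = p$)
$T{\left(c \right)} = -5$
$u = - \frac{1}{2} + \frac{i \sqrt{6}}{6}$ ($u = - \frac{1}{2} + \frac{\sqrt{-5 - 1}}{6} = - \frac{1}{2} + \frac{\sqrt{-6}}{6} = - \frac{1}{2} + \frac{i \sqrt{6}}{6} \approx -0.5 + 0.40825 i$)
$u \left(7 + 6\right) \left(93 + 155\right) = \left(- \frac{1}{2} + \frac{i \sqrt{6}}{6}\right) \left(7 + 6\right) \left(93 + 155\right) = \left(- \frac{1}{2} + \frac{i \sqrt{6}}{6}\right) 13 \cdot 248 = \left(- \frac{13}{2} + \frac{13 i \sqrt{6}}{6}\right) 248 = -1612 + \frac{1612 i \sqrt{6}}{3}$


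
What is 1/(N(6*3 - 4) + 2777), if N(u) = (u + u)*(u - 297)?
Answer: -1/5147 ≈ -0.00019429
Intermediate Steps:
N(u) = 2*u*(-297 + u) (N(u) = (2*u)*(-297 + u) = 2*u*(-297 + u))
1/(N(6*3 - 4) + 2777) = 1/(2*(6*3 - 4)*(-297 + (6*3 - 4)) + 2777) = 1/(2*(18 - 4)*(-297 + (18 - 4)) + 2777) = 1/(2*14*(-297 + 14) + 2777) = 1/(2*14*(-283) + 2777) = 1/(-7924 + 2777) = 1/(-5147) = -1/5147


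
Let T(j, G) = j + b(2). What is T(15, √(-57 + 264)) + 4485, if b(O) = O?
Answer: 4502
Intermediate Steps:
T(j, G) = 2 + j (T(j, G) = j + 2 = 2 + j)
T(15, √(-57 + 264)) + 4485 = (2 + 15) + 4485 = 17 + 4485 = 4502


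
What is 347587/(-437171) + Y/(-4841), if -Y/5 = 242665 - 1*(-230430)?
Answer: 1032434402558/2116344811 ≈ 487.84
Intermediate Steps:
Y = -2365475 (Y = -5*(242665 - 1*(-230430)) = -5*(242665 + 230430) = -5*473095 = -2365475)
347587/(-437171) + Y/(-4841) = 347587/(-437171) - 2365475/(-4841) = 347587*(-1/437171) - 2365475*(-1/4841) = -347587/437171 + 2365475/4841 = 1032434402558/2116344811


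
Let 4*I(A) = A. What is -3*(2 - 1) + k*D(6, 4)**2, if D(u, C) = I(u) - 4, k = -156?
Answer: -978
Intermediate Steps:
I(A) = A/4
D(u, C) = -4 + u/4 (D(u, C) = u/4 - 4 = -4 + u/4)
-3*(2 - 1) + k*D(6, 4)**2 = -3*(2 - 1) - 156*(-4 + (1/4)*6)**2 = -3*1 - 156*(-4 + 3/2)**2 = -3 - 156*(-5/2)**2 = -3 - 156*25/4 = -3 - 975 = -978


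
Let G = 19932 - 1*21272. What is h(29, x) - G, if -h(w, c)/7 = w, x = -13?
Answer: 1137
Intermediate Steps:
G = -1340 (G = 19932 - 21272 = -1340)
h(w, c) = -7*w
h(29, x) - G = -7*29 - 1*(-1340) = -203 + 1340 = 1137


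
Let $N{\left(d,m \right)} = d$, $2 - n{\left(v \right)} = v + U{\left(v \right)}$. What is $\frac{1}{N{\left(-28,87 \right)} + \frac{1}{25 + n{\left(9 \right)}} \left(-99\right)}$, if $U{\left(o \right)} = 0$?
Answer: $- \frac{2}{67} \approx -0.029851$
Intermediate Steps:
$n{\left(v \right)} = 2 - v$ ($n{\left(v \right)} = 2 - \left(v + 0\right) = 2 - v$)
$\frac{1}{N{\left(-28,87 \right)} + \frac{1}{25 + n{\left(9 \right)}} \left(-99\right)} = \frac{1}{-28 + \frac{1}{25 + \left(2 - 9\right)} \left(-99\right)} = \frac{1}{-28 + \frac{1}{25 - 7} \left(-99\right)} = \frac{1}{-28 + \frac{1}{18} \left(-99\right)} = \frac{1}{-28 - \frac{11}{2}} = \frac{1}{- \frac{67}{2}} = - \frac{2}{67}$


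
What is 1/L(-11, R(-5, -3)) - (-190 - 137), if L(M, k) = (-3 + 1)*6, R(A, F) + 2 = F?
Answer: 3923/12 ≈ 326.92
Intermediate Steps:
R(A, F) = -2 + F
L(M, k) = -12 (L(M, k) = -2*6 = -12)
1/L(-11, R(-5, -3)) - (-190 - 137) = 1/(-12) - (-190 - 137) = -1/12 - 1*(-327) = -1/12 + 327 = 3923/12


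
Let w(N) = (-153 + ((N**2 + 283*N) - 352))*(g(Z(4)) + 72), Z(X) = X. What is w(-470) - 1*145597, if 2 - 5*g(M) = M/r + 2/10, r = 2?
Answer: 30713138/5 ≈ 6.1426e+6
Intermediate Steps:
g(M) = 9/25 - M/10 (g(M) = 2/5 - (M/2 + 2/10)/5 = 2/5 - (M*(1/2) + 2*(1/10))/5 = 2/5 - (M/2 + 1/5)/5 = 2/5 - (1/5 + M/2)/5 = 2/5 + (-1/25 - M/10) = 9/25 - M/10)
w(N) = -181699/5 + 1799*N**2/25 + 509117*N/25 (w(N) = (-153 + ((N**2 + 283*N) - 352))*((9/25 - 1/10*4) + 72) = (-153 + (-352 + N**2 + 283*N))*((9/25 - 2/5) + 72) = (-505 + N**2 + 283*N)*(-1/25 + 72) = (-505 + N**2 + 283*N)*(1799/25) = -181699/5 + 1799*N**2/25 + 509117*N/25)
w(-470) - 1*145597 = (-181699/5 + (1799/25)*(-470)**2 + (509117/25)*(-470)) - 1*145597 = (-181699/5 + (1799/25)*220900 - 47856998/5) - 145597 = (-181699/5 + 15895964 - 47856998/5) - 145597 = 31441123/5 - 145597 = 30713138/5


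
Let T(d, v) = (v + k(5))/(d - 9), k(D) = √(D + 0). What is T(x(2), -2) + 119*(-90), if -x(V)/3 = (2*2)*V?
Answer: -353428/33 - √5/33 ≈ -10710.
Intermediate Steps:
x(V) = -12*V (x(V) = -3*2*2*V = -12*V)
k(D) = √D
T(d, v) = (v + √5)/(-9 + d) (T(d, v) = (v + √5)/(d - 9) = (v + √5)/(-9 + d))
T(x(2), -2) + 119*(-90) = (-2 + √5)/(-9 - 12*2) + 119*(-90) = (-2 + √5)/(-9 - 24) - 10710 = (-2 + √5)/(-33) - 10710 = -(-2 + √5)/33 - 10710 = (2/33 - √5/33) - 10710 = -353428/33 - √5/33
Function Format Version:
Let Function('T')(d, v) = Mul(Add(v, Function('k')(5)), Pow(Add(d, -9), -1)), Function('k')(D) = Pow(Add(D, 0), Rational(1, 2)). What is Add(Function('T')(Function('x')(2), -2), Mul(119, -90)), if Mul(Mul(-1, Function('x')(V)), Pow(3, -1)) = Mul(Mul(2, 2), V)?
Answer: Add(Rational(-353428, 33), Mul(Rational(-1, 33), Pow(5, Rational(1, 2)))) ≈ -10710.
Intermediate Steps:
Function('x')(V) = Mul(-12, V) (Function('x')(V) = Mul(-3, Mul(Mul(2, 2), V)) = Mul(-3, Mul(4, V)) = Mul(-12, V))
Function('k')(D) = Pow(D, Rational(1, 2))
Function('T')(d, v) = Mul(Pow(Add(-9, d), -1), Add(v, Pow(5, Rational(1, 2)))) (Function('T')(d, v) = Mul(Add(v, Pow(5, Rational(1, 2))), Pow(Add(d, -9), -1)) = Mul(Add(v, Pow(5, Rational(1, 2))), Pow(Add(-9, d), -1)) = Mul(Pow(Add(-9, d), -1), Add(v, Pow(5, Rational(1, 2)))))
Add(Function('T')(Function('x')(2), -2), Mul(119, -90)) = Add(Mul(Pow(Add(-9, Mul(-12, 2)), -1), Add(-2, Pow(5, Rational(1, 2)))), Mul(119, -90)) = Add(Mul(Pow(Add(-9, -24), -1), Add(-2, Pow(5, Rational(1, 2)))), -10710) = Add(Mul(Pow(-33, -1), Add(-2, Pow(5, Rational(1, 2)))), -10710) = Add(Mul(Rational(-1, 33), Add(-2, Pow(5, Rational(1, 2)))), -10710) = Add(Add(Rational(2, 33), Mul(Rational(-1, 33), Pow(5, Rational(1, 2)))), -10710) = Add(Rational(-353428, 33), Mul(Rational(-1, 33), Pow(5, Rational(1, 2))))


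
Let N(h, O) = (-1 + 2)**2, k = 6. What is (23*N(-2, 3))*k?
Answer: 138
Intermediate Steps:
N(h, O) = 1 (N(h, O) = 1**2 = 1)
(23*N(-2, 3))*k = (23*1)*6 = 23*6 = 138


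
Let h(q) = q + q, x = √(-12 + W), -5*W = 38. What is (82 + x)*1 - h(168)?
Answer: -254 + 7*I*√10/5 ≈ -254.0 + 4.4272*I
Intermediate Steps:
W = -38/5 (W = -⅕*38 = -38/5 ≈ -7.6000)
x = 7*I*√10/5 (x = √(-12 - 38/5) = √(-98/5) = 7*I*√10/5 ≈ 4.4272*I)
h(q) = 2*q
(82 + x)*1 - h(168) = (82 + 7*I*√10/5)*1 - 2*168 = (82 + 7*I*√10/5) - 1*336 = (82 + 7*I*√10/5) - 336 = -254 + 7*I*√10/5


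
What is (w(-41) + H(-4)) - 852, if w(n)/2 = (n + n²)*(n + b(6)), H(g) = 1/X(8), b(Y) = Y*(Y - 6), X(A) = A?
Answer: -1082655/8 ≈ -1.3533e+5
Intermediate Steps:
b(Y) = Y*(-6 + Y)
H(g) = ⅛ (H(g) = 1/8 = ⅛)
w(n) = 2*n*(n + n²) (w(n) = 2*((n + n²)*(n + 6*(-6 + 6))) = 2*((n + n²)*(n + 6*0)) = 2*((n + n²)*(n + 0)) = 2*((n + n²)*n) = 2*(n*(n + n²)) = 2*n*(n + n²))
(w(-41) + H(-4)) - 852 = (2*(-41)²*(1 - 41) + ⅛) - 852 = (2*1681*(-40) + ⅛) - 852 = (-134480 + ⅛) - 852 = -1075839/8 - 852 = -1082655/8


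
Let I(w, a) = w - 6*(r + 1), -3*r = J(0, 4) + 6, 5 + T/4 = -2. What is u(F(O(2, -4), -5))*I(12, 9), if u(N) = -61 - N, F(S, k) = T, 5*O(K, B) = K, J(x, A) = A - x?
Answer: -858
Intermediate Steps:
T = -28 (T = -20 + 4*(-2) = -20 - 8 = -28)
r = -10/3 (r = -((4 - 1*0) + 6)/3 = -((4 + 0) + 6)/3 = -(4 + 6)/3 = -⅓*10 = -10/3 ≈ -3.3333)
O(K, B) = K/5
F(S, k) = -28
I(w, a) = 14 + w (I(w, a) = w - 6*(-10/3 + 1) = w - 6*(-7)/3 = w - 1*(-14) = w + 14 = 14 + w)
u(F(O(2, -4), -5))*I(12, 9) = (-61 - 1*(-28))*(14 + 12) = (-61 + 28)*26 = -33*26 = -858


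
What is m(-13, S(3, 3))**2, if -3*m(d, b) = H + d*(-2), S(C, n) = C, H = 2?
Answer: 784/9 ≈ 87.111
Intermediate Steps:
m(d, b) = -2/3 + 2*d/3 (m(d, b) = -(2 + d*(-2))/3 = -(2 - 2*d)/3 = -2/3 + 2*d/3)
m(-13, S(3, 3))**2 = (-2/3 + (2/3)*(-13))**2 = (-2/3 - 26/3)**2 = (-28/3)**2 = 784/9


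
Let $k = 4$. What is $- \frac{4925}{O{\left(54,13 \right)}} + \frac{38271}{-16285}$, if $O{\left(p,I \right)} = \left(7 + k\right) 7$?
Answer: $- \frac{83150492}{1253945} \approx -66.311$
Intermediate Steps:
$O{\left(p,I \right)} = 77$ ($O{\left(p,I \right)} = \left(7 + 4\right) 7 = 11 \cdot 7 = 77$)
$- \frac{4925}{O{\left(54,13 \right)}} + \frac{38271}{-16285} = - \frac{4925}{77} + \frac{38271}{-16285} = \left(-4925\right) \frac{1}{77} + 38271 \left(- \frac{1}{16285}\right) = - \frac{4925}{77} - \frac{38271}{16285} = - \frac{83150492}{1253945}$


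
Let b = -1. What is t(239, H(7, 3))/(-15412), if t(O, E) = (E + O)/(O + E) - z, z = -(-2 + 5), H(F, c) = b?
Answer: -1/3853 ≈ -0.00025954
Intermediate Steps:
H(F, c) = -1
z = -3 (z = -1*3 = -3)
t(O, E) = 4 (t(O, E) = (E + O)/(O + E) - 1*(-3) = (E + O)/(E + O) + 3 = 1 + 3 = 4)
t(239, H(7, 3))/(-15412) = 4/(-15412) = 4*(-1/15412) = -1/3853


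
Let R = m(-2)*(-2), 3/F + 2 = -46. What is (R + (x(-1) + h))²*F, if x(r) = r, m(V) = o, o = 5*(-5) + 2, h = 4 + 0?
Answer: -2401/16 ≈ -150.06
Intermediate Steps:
h = 4
o = -23 (o = -25 + 2 = -23)
F = -1/16 (F = 3/(-2 - 46) = 3/(-48) = 3*(-1/48) = -1/16 ≈ -0.062500)
m(V) = -23
R = 46 (R = -23*(-2) = 46)
(R + (x(-1) + h))²*F = (46 + (-1 + 4))²*(-1/16) = (46 + 3)²*(-1/16) = 49²*(-1/16) = 2401*(-1/16) = -2401/16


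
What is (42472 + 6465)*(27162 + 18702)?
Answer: 2244446568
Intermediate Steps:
(42472 + 6465)*(27162 + 18702) = 48937*45864 = 2244446568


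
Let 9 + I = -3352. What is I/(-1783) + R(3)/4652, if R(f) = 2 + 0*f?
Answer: 7819469/4147258 ≈ 1.8855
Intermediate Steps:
I = -3361 (I = -9 - 3352 = -3361)
R(f) = 2 (R(f) = 2 + 0 = 2)
I/(-1783) + R(3)/4652 = -3361/(-1783) + 2/4652 = -3361*(-1/1783) + 2*(1/4652) = 3361/1783 + 1/2326 = 7819469/4147258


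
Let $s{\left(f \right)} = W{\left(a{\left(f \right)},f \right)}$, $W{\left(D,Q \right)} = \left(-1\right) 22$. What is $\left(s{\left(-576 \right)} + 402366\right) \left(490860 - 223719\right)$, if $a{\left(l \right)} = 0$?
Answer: $107482578504$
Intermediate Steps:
$W{\left(D,Q \right)} = -22$
$s{\left(f \right)} = -22$
$\left(s{\left(-576 \right)} + 402366\right) \left(490860 - 223719\right) = \left(-22 + 402366\right) \left(490860 - 223719\right) = 402344 \cdot 267141 = 107482578504$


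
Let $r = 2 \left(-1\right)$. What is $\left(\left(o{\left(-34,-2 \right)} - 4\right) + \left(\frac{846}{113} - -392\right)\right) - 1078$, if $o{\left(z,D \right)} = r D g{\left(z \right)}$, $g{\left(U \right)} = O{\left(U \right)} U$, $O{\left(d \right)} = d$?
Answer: $\frac{445388}{113} \approx 3941.5$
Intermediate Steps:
$r = -2$
$g{\left(U \right)} = U^{2}$ ($g{\left(U \right)} = U U = U^{2}$)
$o{\left(z,D \right)} = - 2 D z^{2}$
$\left(\left(o{\left(-34,-2 \right)} - 4\right) + \left(\frac{846}{113} - -392\right)\right) - 1078 = \left(\left(\left(-2\right) \left(-2\right) \left(-34\right)^{2} - 4\right) + \left(\frac{846}{113} - -392\right)\right) - 1078 = \left(\left(\left(-2\right) \left(-2\right) 1156 - 4\right) + \left(846 \cdot \frac{1}{113} + 392\right)\right) - 1078 = \left(\left(4624 - 4\right) + \left(\frac{846}{113} + 392\right)\right) - 1078 = \left(4620 + \frac{45142}{113}\right) - 1078 = \frac{567202}{113} - 1078 = \frac{445388}{113}$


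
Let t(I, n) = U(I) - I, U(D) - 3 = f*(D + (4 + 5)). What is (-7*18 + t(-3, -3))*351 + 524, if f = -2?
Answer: -45808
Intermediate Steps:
U(D) = -15 - 2*D (U(D) = 3 - 2*(D + (4 + 5)) = 3 - 2*(D + 9) = 3 - 2*(9 + D) = 3 + (-18 - 2*D) = -15 - 2*D)
t(I, n) = -15 - 3*I (t(I, n) = (-15 - 2*I) - I = -15 - 3*I)
(-7*18 + t(-3, -3))*351 + 524 = (-7*18 + (-15 - 3*(-3)))*351 + 524 = (-126 + (-15 + 9))*351 + 524 = (-126 - 6)*351 + 524 = -132*351 + 524 = -46332 + 524 = -45808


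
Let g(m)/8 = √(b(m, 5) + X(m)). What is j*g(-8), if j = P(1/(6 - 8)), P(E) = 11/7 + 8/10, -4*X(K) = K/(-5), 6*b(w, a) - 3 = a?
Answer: 664*√210/525 ≈ 18.328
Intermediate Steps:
b(w, a) = ½ + a/6
X(K) = K/20 (X(K) = -K/(4*(-5)) = -K*(-1)/(4*5) = -(-1)*K/20 = K/20)
g(m) = 8*√(4/3 + m/20) (g(m) = 8*√((½ + (⅙)*5) + m/20) = 8*√((½ + ⅚) + m/20) = 8*√(4/3 + m/20))
P(E) = 83/35 (P(E) = 11*(⅐) + 8*(⅒) = 11/7 + ⅘ = 83/35)
j = 83/35 ≈ 2.3714
j*g(-8) = 83*(4*√(1200 + 45*(-8))/15)/35 = 83*(4*√(1200 - 360)/15)/35 = 83*(4*√840/15)/35 = 83*(4*(2*√210)/15)/35 = 83*(8*√210/15)/35 = 664*√210/525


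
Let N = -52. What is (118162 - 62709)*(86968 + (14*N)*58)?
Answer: 2481189032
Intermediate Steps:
(118162 - 62709)*(86968 + (14*N)*58) = (118162 - 62709)*(86968 + (14*(-52))*58) = 55453*(86968 - 728*58) = 55453*(86968 - 42224) = 55453*44744 = 2481189032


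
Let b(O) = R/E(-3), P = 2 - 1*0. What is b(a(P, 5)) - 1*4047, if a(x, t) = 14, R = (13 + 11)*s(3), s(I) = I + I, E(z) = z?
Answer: -4095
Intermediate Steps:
s(I) = 2*I
P = 2 (P = 2 + 0 = 2)
R = 144 (R = (13 + 11)*(2*3) = 24*6 = 144)
b(O) = -48 (b(O) = 144/(-3) = 144*(-⅓) = -48)
b(a(P, 5)) - 1*4047 = -48 - 1*4047 = -48 - 4047 = -4095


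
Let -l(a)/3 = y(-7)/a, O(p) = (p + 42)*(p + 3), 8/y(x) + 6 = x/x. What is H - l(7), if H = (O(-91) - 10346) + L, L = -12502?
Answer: -648784/35 ≈ -18537.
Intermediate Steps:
y(x) = -8/5 (y(x) = 8/(-6 + x/x) = 8/(-6 + 1) = 8/(-5) = 8*(-⅕) = -8/5)
O(p) = (3 + p)*(42 + p) (O(p) = (42 + p)*(3 + p) = (3 + p)*(42 + p))
H = -18536 (H = ((126 + (-91)² + 45*(-91)) - 10346) - 12502 = ((126 + 8281 - 4095) - 10346) - 12502 = (4312 - 10346) - 12502 = -6034 - 12502 = -18536)
l(a) = 24/(5*a) (l(a) = -(-24)/(5*a) = 24/(5*a))
H - l(7) = -18536 - 24/(5*7) = -18536 - 1*24/35 = -18536 - 24/35 = -648784/35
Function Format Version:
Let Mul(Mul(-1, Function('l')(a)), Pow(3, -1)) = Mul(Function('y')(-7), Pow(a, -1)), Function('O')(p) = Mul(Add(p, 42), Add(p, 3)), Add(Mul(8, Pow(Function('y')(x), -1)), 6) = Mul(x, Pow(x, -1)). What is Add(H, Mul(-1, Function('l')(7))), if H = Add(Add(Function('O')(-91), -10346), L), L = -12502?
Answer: Rational(-648784, 35) ≈ -18537.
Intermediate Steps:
Function('y')(x) = Rational(-8, 5) (Function('y')(x) = Mul(8, Pow(Add(-6, Mul(x, Pow(x, -1))), -1)) = Mul(8, Pow(Add(-6, 1), -1)) = Mul(8, Pow(-5, -1)) = Mul(8, Rational(-1, 5)) = Rational(-8, 5))
Function('O')(p) = Mul(Add(3, p), Add(42, p)) (Function('O')(p) = Mul(Add(42, p), Add(3, p)) = Mul(Add(3, p), Add(42, p)))
H = -18536 (H = Add(Add(Add(126, Pow(-91, 2), Mul(45, -91)), -10346), -12502) = Add(Add(Add(126, 8281, -4095), -10346), -12502) = Add(Add(4312, -10346), -12502) = Add(-6034, -12502) = -18536)
Function('l')(a) = Mul(Rational(24, 5), Pow(a, -1)) (Function('l')(a) = Mul(-3, Mul(Rational(-8, 5), Pow(a, -1))) = Mul(Rational(24, 5), Pow(a, -1)))
Add(H, Mul(-1, Function('l')(7))) = Add(-18536, Mul(-1, Mul(Rational(24, 5), Pow(7, -1)))) = Add(-18536, Mul(-1, Mul(Rational(24, 5), Rational(1, 7)))) = Add(-18536, Mul(-1, Rational(24, 35))) = Add(-18536, Rational(-24, 35)) = Rational(-648784, 35)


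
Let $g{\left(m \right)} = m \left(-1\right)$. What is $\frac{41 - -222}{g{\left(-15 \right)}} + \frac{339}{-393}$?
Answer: $\frac{32758}{1965} \approx 16.671$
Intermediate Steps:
$g{\left(m \right)} = - m$
$\frac{41 - -222}{g{\left(-15 \right)}} + \frac{339}{-393} = \frac{41 - -222}{\left(-1\right) \left(-15\right)} + \frac{339}{-393} = \frac{41 + 222}{15} + 339 \left(- \frac{1}{393}\right) = 263 \cdot \frac{1}{15} - \frac{113}{131} = \frac{263}{15} - \frac{113}{131} = \frac{32758}{1965}$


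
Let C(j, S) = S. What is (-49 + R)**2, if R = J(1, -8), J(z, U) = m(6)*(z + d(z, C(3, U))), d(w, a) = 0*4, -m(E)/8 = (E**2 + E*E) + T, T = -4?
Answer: 351649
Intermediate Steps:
m(E) = 32 - 16*E**2 (m(E) = -8*((E**2 + E*E) - 4) = -8*((E**2 + E**2) - 4) = -8*(2*E**2 - 4) = -8*(-4 + 2*E**2) = 32 - 16*E**2)
d(w, a) = 0
J(z, U) = -544*z (J(z, U) = (32 - 16*6**2)*(z + 0) = (32 - 16*36)*z = (32 - 576)*z = -544*z)
R = -544 (R = -544*1 = -544)
(-49 + R)**2 = (-49 - 544)**2 = (-593)**2 = 351649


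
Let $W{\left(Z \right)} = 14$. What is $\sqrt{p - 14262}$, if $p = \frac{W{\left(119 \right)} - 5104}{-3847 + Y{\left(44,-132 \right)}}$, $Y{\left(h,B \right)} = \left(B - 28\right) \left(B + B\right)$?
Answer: $\frac{2 i \sqrt{5255675897002}}{38393} \approx 119.42 i$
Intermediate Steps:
$Y{\left(h,B \right)} = 2 B \left(-28 + B\right)$ ($Y{\left(h,B \right)} = \left(-28 + B\right) 2 B = 2 B \left(-28 + B\right)$)
$p = - \frac{5090}{38393}$ ($p = \frac{14 - 5104}{-3847 + 2 \left(-132\right) \left(-28 - 132\right)} = - \frac{5090}{-3847 + 2 \left(-132\right) \left(-160\right)} = - \frac{5090}{-3847 + 42240} = - \frac{5090}{38393} \approx -0.13258$)
$\sqrt{p - 14262} = \sqrt{- \frac{5090}{38393} - 14262} = \sqrt{- \frac{547566056}{38393}} = \frac{2 i \sqrt{5255675897002}}{38393}$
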